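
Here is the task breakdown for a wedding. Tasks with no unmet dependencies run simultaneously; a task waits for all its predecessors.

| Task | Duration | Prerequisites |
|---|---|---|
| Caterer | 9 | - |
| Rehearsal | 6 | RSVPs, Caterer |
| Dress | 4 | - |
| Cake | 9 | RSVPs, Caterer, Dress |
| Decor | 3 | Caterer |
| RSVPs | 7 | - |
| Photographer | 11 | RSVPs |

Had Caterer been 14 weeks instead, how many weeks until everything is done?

23

The binding path is Caterer→Cake = 9+9 = 18; finish at 18 weeks.
Since Caterer is critical, the +5 change carries straight to that chain (now 23 weeks).
No other chain overtakes it, so the finish is 23 weeks.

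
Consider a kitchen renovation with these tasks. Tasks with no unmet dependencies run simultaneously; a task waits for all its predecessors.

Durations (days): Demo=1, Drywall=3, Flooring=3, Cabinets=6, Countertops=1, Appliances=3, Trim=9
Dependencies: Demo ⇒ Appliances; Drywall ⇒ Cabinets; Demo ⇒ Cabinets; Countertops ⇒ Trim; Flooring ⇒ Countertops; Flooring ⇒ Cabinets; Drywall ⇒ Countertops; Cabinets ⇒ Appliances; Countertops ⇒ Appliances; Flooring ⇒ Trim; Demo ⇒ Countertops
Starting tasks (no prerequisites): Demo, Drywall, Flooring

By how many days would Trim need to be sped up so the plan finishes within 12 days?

Current finish: 13 days; target: 12.
Trim is on every critical path, so each day cut from Trim cuts the finish by one (this holds down to a finish of 12).
Need 13 − 12 = 1 day off Trim → Trim becomes 8 days, finish becomes 12.

1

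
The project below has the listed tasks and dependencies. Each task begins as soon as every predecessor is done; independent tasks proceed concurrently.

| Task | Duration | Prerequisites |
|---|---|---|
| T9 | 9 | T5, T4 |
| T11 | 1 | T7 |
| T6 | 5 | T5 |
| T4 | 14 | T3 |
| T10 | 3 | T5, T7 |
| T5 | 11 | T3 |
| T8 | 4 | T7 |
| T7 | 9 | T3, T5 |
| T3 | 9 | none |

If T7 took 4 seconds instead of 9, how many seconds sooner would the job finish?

Baseline: T3→T5→T7→T8 = 9+11+9+4 = 33 → 33 seconds.
T7 lies on that path, so at 4 seconds the path becomes 28 seconds.
New critical path: T3→T4→T9 = 9+14+9 = 32 ⇒ 32 seconds.
Change in finish: 32 − 33 = -1 seconds.

1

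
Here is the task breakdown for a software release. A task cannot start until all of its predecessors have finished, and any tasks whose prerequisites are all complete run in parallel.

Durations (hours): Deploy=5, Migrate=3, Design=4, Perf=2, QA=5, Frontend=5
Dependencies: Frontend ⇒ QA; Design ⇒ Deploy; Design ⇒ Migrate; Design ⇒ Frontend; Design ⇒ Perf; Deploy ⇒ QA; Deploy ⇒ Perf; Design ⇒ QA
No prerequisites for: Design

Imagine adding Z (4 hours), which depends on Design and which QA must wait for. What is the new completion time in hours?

Originally the job takes 14 hours.
With Z inserted, QA now waits for max(Deploy, Design, Frontend, Z).
New critical path: Design→Frontend→QA = 4+5+5 = 14 ⇒ 14 hours.

14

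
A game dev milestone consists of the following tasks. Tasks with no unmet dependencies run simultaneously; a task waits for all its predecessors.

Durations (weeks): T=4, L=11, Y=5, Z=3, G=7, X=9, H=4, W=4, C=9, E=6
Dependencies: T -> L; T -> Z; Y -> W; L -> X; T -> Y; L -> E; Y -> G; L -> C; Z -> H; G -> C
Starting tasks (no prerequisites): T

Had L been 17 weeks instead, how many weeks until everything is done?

30

Actual critical path: T→Y→G→C = 4+5+7+9 = 25 ⇒ 25 weeks.
L has 1 week of float (longest path through it is 24).
The binding chain switches to T→L→X = 4+17+9 = 30; finish 30 weeks.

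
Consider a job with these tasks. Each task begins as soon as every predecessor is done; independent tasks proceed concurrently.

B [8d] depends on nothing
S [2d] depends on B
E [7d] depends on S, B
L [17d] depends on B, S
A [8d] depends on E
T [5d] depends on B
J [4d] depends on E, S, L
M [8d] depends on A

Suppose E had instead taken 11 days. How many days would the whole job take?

As given, the longest chain is B→S→E→A→M = 8+2+7+8+8 = 33, so the finish is 33 days.
E is on the critical path; changing it to 11 makes that path 37 days.
No other chain overtakes it, so the finish is 37 days.

37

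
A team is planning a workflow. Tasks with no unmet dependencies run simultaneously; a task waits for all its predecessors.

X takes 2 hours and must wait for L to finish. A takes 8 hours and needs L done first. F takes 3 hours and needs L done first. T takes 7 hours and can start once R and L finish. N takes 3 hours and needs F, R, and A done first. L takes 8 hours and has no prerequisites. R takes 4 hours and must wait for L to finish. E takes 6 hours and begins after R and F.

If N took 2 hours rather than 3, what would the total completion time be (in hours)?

As given, the longest chain is L→A→N = 8+8+3 = 19, so the finish is 19 hours.
N lies on that path, so at 2 hours the path becomes 18 hours.
The binding chain switches to L→R→T = 8+4+7 = 19; finish 19 hours.

19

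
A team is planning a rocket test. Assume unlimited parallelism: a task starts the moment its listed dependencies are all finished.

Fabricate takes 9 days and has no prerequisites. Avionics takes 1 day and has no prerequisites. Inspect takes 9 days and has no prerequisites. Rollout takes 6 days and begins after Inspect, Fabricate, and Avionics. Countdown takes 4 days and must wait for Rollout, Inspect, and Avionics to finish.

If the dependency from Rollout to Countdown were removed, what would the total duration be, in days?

15

With the dependency in place, Fabricate→Rollout→Countdown = 9+6+4 = 19 sets the finish at 19 days.
Without Rollout→Countdown, Countdown's earliest start moves from 15 to 9.
New critical path: Fabricate→Rollout = 9+6 = 15 ⇒ 15 days.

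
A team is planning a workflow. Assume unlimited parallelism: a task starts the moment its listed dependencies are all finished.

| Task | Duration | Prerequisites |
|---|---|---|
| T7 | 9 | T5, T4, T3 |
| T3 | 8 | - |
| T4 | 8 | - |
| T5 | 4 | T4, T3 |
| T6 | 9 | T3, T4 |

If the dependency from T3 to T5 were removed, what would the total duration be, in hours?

21

With the dependency in place, T3→T5→T7 = 8+4+9 = 21 sets the finish at 21 hours.
Dropping T3→T5 doesn't change T5's earliest start (8); another predecessor still binds.
New critical path: T4→T5→T7 = 8+4+9 = 21 ⇒ 21 hours.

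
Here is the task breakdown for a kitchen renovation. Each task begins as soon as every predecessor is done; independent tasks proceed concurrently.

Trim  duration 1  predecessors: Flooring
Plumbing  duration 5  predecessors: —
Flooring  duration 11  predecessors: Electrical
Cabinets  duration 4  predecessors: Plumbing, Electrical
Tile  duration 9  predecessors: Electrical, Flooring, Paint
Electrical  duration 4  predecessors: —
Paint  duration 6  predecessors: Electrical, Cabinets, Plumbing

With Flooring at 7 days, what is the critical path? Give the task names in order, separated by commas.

The binding path is Electrical→Flooring→Tile = 4+11+9 = 24; finish at 24 days.
Flooring is on the critical path; changing it to 7 makes that path 20 days.
Now Plumbing→Cabinets→Paint→Tile = 5+4+6+9 = 24 is longest, so the finish becomes 24 days.

Plumbing, Cabinets, Paint, Tile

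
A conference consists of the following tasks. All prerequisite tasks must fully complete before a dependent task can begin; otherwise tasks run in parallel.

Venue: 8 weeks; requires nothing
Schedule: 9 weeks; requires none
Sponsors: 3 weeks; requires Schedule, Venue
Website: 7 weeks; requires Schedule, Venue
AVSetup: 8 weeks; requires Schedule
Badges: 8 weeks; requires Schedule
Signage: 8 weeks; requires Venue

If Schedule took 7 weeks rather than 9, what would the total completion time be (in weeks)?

The binding path is Schedule→AVSetup = 9+8 = 17; finish at 17 weeks.
Since Schedule is critical, the -2 change carries straight to that chain (now 15 weeks).
The binding chain switches to Venue→Signage = 8+8 = 16; finish 16 weeks.

16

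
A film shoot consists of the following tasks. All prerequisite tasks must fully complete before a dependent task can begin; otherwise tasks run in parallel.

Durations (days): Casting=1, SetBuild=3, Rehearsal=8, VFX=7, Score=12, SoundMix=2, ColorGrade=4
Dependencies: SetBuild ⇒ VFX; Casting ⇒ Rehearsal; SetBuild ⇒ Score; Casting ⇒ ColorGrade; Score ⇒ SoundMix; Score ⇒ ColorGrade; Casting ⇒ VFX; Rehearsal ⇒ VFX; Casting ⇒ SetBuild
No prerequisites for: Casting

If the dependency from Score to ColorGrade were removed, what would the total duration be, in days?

18

With the dependency in place, Casting→SetBuild→Score→ColorGrade = 1+3+12+4 = 20 sets the finish at 20 days.
Without Score→ColorGrade, ColorGrade's earliest start moves from 16 to 1.
The longest chain is now Casting→SetBuild→Score→SoundMix = 1+3+12+2 = 18, so the schedule takes 18 days.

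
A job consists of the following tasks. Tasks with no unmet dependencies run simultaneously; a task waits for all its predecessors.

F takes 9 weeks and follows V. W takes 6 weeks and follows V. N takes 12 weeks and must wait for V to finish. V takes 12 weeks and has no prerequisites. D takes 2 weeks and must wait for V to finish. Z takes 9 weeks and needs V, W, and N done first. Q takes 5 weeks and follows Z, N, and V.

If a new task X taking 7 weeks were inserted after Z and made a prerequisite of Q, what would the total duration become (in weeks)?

45

Originally the job takes 38 weeks.
With X inserted, Q now waits for max(Z, N, V, X).
New critical path: V→N→Z→X→Q = 12+12+9+7+5 = 45 ⇒ 45 weeks.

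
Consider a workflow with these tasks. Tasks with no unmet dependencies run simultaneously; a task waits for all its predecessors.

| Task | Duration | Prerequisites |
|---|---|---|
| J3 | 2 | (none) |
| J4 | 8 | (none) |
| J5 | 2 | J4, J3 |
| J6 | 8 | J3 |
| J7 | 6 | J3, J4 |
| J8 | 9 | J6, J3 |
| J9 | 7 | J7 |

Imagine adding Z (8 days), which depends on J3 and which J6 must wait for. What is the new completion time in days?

27

Originally the workflow takes 21 days.
With Z inserted, J6 now waits for max(J3, Z).
New critical path: J3→Z→J6→J8 = 2+8+8+9 = 27 ⇒ 27 days.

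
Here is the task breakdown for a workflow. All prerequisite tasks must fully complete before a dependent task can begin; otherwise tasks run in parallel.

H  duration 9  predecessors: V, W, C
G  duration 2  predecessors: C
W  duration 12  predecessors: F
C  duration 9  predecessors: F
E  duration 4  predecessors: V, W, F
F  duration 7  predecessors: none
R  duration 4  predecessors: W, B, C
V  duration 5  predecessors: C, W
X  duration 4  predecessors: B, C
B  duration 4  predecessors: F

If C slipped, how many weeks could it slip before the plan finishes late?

F→W→V→H = 7+12+5+9 = 33 sets the makespan at 33 weeks.
C finishes as early as 16 and must finish by 19.
Float = 33 − 30 = 3.

3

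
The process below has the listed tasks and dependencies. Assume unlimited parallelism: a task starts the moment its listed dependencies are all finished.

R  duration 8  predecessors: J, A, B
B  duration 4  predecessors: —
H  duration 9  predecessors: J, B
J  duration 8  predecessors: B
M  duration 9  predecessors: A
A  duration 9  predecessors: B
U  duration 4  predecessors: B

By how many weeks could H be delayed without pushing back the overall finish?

1

Critical path: B→A→M = 4+9+9 = 22, so the finish is 22 weeks.
Longest path through H: 21 weeks (earliest finish 21, latest finish 22).
Float = 22 − 21 = 1.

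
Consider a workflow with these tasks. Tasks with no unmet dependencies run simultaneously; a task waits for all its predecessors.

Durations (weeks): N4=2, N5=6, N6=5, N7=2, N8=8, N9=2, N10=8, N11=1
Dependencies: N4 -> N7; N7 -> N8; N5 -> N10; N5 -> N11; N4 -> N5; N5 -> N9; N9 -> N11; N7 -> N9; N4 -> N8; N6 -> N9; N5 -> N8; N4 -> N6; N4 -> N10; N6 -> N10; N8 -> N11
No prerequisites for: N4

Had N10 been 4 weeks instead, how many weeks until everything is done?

The binding path is N4→N5→N8→N11 = 2+6+8+1 = 17; finish at 17 weeks.
N10 has 1 week of float (longest path through it is 16).
The critical path is still N4→N5→N8→N11; finish is now 17 weeks.

17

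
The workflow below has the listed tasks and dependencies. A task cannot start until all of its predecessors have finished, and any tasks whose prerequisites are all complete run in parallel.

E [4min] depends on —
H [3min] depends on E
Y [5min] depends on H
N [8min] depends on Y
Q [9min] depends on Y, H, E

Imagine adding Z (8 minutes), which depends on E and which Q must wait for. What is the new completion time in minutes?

Originally the schedule takes 21 minutes.
With Z inserted, Q now waits for max(Y, H, E, Z).
New critical path: E→Z→Q = 4+8+9 = 21 ⇒ 21 minutes.

21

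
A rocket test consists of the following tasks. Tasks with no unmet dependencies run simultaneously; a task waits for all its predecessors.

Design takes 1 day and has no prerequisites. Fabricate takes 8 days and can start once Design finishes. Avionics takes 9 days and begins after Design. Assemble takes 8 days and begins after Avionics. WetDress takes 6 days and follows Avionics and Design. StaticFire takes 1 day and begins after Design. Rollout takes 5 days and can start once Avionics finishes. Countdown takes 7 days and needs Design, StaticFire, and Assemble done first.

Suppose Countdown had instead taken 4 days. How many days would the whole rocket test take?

22

Baseline: Design→Avionics→Assemble→Countdown = 1+9+8+7 = 25 → 25 days.
Countdown is on the critical path; changing it to 4 makes that path 22 days.
That remains the longest chain; total 22 days.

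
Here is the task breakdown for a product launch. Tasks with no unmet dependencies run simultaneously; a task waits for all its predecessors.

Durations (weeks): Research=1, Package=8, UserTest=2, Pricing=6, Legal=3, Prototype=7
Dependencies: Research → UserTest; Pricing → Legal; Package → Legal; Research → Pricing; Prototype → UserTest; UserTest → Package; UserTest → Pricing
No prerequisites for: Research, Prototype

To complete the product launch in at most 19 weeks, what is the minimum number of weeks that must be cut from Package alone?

1

Current finish: 20 weeks; target: 19.
Package is on every critical path, so each week cut from Package cuts the finish by one (this holds down to a finish of 18).
Need 20 − 19 = 1 week off Package → Package becomes 7 weeks, finish becomes 19.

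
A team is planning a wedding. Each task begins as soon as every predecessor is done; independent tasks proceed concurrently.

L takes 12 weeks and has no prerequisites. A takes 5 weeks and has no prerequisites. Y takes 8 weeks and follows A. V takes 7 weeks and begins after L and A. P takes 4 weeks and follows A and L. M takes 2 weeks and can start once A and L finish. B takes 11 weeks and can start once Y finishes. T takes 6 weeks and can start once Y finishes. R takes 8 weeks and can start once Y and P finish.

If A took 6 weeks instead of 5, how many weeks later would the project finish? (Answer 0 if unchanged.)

1

Baseline: A→Y→B = 5+8+11 = 24 → 24 weeks.
A is on the critical path; changing it to 6 makes that path 25 weeks.
The critical path is still A→Y→B; finish is now 25 weeks.
Change in finish: 25 − 24 = +1 weeks.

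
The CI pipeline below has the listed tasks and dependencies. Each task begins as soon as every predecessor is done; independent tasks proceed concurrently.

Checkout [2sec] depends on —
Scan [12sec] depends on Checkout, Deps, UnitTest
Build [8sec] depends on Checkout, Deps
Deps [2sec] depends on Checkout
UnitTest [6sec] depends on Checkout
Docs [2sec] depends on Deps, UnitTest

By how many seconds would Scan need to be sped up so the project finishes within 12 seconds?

Current finish: 20 seconds; target: 12.
Scan is on every critical path, so each second cut from Scan cuts the finish by one (this holds down to a finish of 12).
Need 20 − 12 = 8 seconds off Scan → Scan becomes 4 seconds, finish becomes 12.

8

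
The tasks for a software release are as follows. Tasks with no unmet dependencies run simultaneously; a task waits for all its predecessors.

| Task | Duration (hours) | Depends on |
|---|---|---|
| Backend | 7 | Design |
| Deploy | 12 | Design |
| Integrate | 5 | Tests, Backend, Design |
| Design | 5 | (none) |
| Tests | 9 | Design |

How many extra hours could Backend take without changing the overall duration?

2

The longest chain is Design→Tests→Integrate = 5+9+5 = 19; overall finish 19 hours.
The longest chain containing Backend totals 17 hours.
Float = 19 − 17 = 2.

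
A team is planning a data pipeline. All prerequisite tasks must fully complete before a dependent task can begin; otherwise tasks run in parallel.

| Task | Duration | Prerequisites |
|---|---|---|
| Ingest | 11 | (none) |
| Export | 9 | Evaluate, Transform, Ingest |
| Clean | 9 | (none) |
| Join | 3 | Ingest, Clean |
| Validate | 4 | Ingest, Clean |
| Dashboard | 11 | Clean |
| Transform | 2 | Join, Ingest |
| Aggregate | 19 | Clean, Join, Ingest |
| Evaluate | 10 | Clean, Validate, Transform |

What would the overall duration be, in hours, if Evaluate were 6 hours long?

33

As given, the longest chain is Ingest→Join→Transform→Evaluate→Export = 11+3+2+10+9 = 35, so the finish is 35 hours.
Evaluate lies on that path, so at 6 hours the path becomes 31 hours.
The binding chain switches to Ingest→Join→Aggregate = 11+3+19 = 33; finish 33 hours.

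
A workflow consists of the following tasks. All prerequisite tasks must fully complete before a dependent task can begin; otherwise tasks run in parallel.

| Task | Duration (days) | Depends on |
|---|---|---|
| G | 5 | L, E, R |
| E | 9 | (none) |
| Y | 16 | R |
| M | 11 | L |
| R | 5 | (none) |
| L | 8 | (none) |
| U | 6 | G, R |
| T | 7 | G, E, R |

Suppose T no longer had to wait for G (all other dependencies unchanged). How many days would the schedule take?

With the dependency in place, R→Y = 5+16 = 21 sets the finish at 21 days.
Without G→T, T's earliest start moves from 14 to 9.
The longest chain is now R→Y = 5+16 = 21, so the schedule takes 21 days.

21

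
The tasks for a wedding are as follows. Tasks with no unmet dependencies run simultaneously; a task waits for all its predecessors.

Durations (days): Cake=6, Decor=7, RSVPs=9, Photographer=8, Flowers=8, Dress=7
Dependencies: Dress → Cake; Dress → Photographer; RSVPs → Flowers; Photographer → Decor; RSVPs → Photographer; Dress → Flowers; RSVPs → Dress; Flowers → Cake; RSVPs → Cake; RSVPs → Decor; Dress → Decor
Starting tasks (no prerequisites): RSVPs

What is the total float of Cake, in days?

The longest chain is RSVPs→Dress→Photographer→Decor = 9+7+8+7 = 31; overall finish 31 days.
Cake finishes as early as 30 and must finish by 31.
Slack of Cake = 25 − 24 = 1 day.

1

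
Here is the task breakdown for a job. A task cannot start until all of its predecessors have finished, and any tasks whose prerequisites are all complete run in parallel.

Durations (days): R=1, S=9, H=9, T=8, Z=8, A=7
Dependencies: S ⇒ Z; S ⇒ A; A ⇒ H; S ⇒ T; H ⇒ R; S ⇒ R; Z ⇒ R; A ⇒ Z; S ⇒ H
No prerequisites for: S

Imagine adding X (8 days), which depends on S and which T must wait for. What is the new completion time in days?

Originally the job takes 26 days.
With X inserted, T now waits for max(S, X).
New critical path: S→A→H→R = 9+7+9+1 = 26 ⇒ 26 days.

26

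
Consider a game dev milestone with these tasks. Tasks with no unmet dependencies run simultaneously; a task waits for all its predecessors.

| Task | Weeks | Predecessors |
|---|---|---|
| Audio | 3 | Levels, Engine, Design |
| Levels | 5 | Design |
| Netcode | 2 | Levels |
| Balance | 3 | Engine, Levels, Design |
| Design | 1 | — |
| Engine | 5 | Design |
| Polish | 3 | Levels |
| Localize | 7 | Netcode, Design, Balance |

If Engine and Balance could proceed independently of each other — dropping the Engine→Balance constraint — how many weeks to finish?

Before: longest chain Design→Engine→Balance→Localize = 1+5+3+7 = 16, finish 16.
Dropping Engine→Balance doesn't change Balance's earliest start (6); another predecessor still binds.
The longest chain is now Design→Levels→Balance→Localize = 1+5+3+7 = 16, so the job takes 16 weeks.

16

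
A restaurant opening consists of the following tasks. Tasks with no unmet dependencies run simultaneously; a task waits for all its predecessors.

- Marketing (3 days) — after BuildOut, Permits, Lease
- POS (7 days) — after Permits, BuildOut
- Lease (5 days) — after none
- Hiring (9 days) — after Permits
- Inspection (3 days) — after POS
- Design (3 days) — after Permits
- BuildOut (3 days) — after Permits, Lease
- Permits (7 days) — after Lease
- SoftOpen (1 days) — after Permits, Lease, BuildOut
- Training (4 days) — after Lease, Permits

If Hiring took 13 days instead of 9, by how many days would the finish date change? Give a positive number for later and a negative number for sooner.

As given, the longest chain is Lease→Permits→BuildOut→POS→Inspection = 5+7+3+7+3 = 25, so the finish is 25 days.
The longest path through Hiring is only 21 days, so Hiring has float 4.
The critical path is still Lease→Permits→BuildOut→POS→Inspection; finish is now 25 days.
Change in finish: 25 − 25 = +0 days.

0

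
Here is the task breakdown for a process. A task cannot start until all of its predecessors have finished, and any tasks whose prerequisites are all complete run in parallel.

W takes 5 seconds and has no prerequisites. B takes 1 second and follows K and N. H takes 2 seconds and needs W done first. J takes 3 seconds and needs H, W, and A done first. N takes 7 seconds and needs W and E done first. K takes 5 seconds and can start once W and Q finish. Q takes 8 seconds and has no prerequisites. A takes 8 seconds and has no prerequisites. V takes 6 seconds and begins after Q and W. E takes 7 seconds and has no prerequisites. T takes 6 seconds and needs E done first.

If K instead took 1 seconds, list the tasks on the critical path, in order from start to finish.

E, N, B

Actual critical path: E→N→B = 7+7+1 = 15 ⇒ 15 seconds.
K has 1 second of float (longest path through it is 14).
The critical path is still E→N→B; finish is now 15 seconds.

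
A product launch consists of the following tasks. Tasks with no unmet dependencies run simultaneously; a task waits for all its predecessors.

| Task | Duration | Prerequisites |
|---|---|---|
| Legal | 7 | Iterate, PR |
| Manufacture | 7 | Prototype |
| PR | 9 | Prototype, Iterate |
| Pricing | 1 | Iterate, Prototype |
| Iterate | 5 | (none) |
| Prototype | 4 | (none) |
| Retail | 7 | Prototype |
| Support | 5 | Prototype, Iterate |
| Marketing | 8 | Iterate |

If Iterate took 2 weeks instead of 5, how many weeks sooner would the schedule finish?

1

Actual critical path: Iterate→PR→Legal = 5+9+7 = 21 ⇒ 21 weeks.
Since Iterate is critical, the -3 change carries straight to that chain (now 18 weeks).
New critical path: Prototype→PR→Legal = 4+9+7 = 20 ⇒ 20 weeks.
Change in finish: 20 − 21 = -1 weeks.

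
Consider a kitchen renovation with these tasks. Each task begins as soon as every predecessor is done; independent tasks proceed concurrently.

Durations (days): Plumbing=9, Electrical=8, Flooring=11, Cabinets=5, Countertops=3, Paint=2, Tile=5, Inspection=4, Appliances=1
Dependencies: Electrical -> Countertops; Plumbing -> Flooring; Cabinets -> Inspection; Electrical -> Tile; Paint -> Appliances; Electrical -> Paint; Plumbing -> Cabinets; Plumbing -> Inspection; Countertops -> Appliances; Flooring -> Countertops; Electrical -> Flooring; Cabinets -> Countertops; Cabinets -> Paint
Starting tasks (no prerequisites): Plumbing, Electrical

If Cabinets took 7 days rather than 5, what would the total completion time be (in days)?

24

As given, the longest chain is Plumbing→Flooring→Countertops→Appliances = 9+11+3+1 = 24, so the finish is 24 days.
The longest path through Cabinets is only 18 days, so Cabinets has float 6.
The critical path is still Plumbing→Flooring→Countertops→Appliances; finish is now 24 days.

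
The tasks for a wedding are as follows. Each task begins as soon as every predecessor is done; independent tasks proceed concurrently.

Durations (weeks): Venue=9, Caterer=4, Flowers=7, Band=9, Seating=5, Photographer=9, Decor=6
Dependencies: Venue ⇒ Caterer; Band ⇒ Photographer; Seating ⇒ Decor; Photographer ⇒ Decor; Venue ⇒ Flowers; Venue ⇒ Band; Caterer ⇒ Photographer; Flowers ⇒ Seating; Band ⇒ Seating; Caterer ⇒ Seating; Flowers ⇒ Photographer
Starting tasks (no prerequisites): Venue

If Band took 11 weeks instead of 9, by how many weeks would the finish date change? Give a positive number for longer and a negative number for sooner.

The binding path is Venue→Band→Photographer→Decor = 9+9+9+6 = 33; finish at 33 weeks.
Band is on the critical path; changing it to 11 makes that path 35 weeks.
No other chain overtakes it, so the finish is 35 weeks.
Change in finish: 35 − 33 = +2 weeks.

2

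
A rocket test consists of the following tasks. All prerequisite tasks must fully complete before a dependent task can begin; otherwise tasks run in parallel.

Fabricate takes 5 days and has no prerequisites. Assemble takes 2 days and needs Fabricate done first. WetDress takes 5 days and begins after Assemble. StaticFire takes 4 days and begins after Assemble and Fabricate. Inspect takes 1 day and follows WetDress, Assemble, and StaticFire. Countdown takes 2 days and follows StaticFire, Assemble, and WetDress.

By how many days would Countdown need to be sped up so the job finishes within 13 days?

1

Current finish: 14 days; target: 13.
Countdown is on every critical path, so each day cut from Countdown cuts the finish by one (this holds down to a finish of 13).
Need 14 − 13 = 1 day off Countdown → Countdown becomes 1 day, finish becomes 13.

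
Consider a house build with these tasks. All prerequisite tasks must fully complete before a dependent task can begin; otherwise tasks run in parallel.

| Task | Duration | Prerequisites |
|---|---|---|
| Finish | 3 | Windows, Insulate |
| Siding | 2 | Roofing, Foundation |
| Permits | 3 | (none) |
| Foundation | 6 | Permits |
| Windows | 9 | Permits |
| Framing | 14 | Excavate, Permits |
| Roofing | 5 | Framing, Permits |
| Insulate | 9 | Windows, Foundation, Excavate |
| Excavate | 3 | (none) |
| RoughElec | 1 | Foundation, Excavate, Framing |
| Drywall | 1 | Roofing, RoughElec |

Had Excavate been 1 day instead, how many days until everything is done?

24

As given, the longest chain is Excavate→Framing→Roofing→Siding = 3+14+5+2 = 24, so the finish is 24 days.
Since Excavate is critical, the -2 change carries straight to that chain (now 22 days).
Now Permits→Framing→Roofing→Siding = 3+14+5+2 = 24 is longest, so the finish becomes 24 days.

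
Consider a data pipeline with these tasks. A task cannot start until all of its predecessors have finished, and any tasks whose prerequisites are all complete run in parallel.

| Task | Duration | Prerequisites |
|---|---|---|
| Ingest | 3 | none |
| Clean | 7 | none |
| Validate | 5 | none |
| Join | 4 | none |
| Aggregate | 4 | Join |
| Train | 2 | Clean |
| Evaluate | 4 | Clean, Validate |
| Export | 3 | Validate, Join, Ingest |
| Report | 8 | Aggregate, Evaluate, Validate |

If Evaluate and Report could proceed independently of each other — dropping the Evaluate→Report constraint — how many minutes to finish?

16

With the dependency in place, Clean→Evaluate→Report = 7+4+8 = 19 sets the finish at 19 minutes.
Without Evaluate→Report, Report's earliest start moves from 11 to 8.
The longest chain is now Join→Aggregate→Report = 4+4+8 = 16, so the job takes 16 minutes.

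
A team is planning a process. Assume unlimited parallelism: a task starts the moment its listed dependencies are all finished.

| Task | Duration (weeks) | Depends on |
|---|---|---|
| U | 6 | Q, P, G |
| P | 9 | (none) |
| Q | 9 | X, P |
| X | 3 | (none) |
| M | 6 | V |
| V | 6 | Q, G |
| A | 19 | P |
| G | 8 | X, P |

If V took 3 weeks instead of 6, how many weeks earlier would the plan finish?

2

Actual critical path: P→Q→V→M = 9+9+6+6 = 30 ⇒ 30 weeks.
V lies on that path, so at 3 weeks the path becomes 27 weeks.
Now P→A = 9+19 = 28 is longest, so the finish becomes 28 weeks.
Change in finish: 28 − 30 = -2 weeks.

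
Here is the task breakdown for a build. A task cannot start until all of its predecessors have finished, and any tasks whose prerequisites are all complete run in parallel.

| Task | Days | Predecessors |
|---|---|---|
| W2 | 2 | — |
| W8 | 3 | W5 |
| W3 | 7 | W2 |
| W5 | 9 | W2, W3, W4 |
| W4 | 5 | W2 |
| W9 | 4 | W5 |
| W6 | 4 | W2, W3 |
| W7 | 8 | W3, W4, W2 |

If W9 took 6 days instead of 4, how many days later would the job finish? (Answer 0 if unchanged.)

Baseline: W2→W3→W5→W9 = 2+7+9+4 = 22 → 22 days.
Since W9 is critical, the +2 change carries straight to that chain (now 24 days).
No other chain overtakes it, so the finish is 24 days.
Change in finish: 24 − 22 = +2 days.

2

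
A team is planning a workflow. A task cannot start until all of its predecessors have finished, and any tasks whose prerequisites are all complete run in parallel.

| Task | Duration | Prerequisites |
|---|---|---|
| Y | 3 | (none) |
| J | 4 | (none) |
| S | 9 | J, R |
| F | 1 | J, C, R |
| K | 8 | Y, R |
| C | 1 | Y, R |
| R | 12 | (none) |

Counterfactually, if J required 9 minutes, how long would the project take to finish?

21

As given, the longest chain is R→S = 12+9 = 21, so the finish is 21 minutes.
J has 8 minutes of float (longest path through it is 13).
That remains the longest chain; total 21 minutes.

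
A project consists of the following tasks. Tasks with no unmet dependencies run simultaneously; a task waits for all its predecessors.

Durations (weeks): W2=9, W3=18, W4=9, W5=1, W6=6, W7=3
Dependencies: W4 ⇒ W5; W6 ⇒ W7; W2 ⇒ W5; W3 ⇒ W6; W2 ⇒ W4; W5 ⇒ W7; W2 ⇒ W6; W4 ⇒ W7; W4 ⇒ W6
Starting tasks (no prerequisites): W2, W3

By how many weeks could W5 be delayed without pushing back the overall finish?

5

Critical path: W2→W4→W6→W7 = 9+9+6+3 = 27, so the finish is 27 weeks.
W5 finishes as early as 19 and must finish by 24.
So W5 can slip 24 − 19 = 5 weeks.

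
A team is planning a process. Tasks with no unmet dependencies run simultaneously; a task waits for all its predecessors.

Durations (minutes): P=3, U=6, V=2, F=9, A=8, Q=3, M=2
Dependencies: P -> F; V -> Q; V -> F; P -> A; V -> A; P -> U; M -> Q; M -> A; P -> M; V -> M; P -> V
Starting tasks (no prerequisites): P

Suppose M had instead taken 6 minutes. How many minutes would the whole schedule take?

19

The binding path is P→V→M→A = 3+2+2+8 = 15; finish at 15 minutes.
Since M is critical, the +4 change carries straight to that chain (now 19 minutes).
The critical path is still P→V→M→A; finish is now 19 minutes.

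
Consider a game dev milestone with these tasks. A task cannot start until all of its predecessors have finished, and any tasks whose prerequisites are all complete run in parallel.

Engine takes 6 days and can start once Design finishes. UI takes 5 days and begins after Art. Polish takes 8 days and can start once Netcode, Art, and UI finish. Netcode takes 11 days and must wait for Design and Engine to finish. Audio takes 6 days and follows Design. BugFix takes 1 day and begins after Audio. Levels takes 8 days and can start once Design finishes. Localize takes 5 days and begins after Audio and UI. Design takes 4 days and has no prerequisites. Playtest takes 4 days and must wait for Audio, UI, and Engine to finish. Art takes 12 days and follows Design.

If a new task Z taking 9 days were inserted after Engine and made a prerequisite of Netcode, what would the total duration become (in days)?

38

Originally the job takes 29 days.
With Z inserted, Netcode now waits for max(Design, Engine, Z).
New critical path: Design→Engine→Z→Netcode→Polish = 4+6+9+11+8 = 38 ⇒ 38 days.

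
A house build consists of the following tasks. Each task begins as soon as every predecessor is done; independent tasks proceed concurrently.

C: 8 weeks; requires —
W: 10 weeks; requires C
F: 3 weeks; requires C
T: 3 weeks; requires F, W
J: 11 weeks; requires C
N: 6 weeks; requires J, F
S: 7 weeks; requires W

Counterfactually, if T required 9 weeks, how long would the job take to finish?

Actual critical path: C→W→S = 8+10+7 = 25 ⇒ 25 weeks.
T has 4 weeks of float (longest path through it is 21).
The binding chain switches to C→W→T = 8+10+9 = 27; finish 27 weeks.

27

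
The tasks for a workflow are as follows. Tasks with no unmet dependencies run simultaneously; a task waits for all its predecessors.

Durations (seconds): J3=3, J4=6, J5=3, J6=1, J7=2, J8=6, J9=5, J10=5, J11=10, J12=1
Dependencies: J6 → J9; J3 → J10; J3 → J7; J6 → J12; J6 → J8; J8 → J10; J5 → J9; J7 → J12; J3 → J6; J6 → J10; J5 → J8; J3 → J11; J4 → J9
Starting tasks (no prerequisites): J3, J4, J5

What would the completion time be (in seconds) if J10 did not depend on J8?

13

With the dependency in place, J3→J6→J8→J10 = 3+1+6+5 = 15 sets the finish at 15 seconds.
Without J8→J10, J10's earliest start moves from 10 to 4.
The longest chain is now J3→J11 = 3+10 = 13, so the schedule takes 13 seconds.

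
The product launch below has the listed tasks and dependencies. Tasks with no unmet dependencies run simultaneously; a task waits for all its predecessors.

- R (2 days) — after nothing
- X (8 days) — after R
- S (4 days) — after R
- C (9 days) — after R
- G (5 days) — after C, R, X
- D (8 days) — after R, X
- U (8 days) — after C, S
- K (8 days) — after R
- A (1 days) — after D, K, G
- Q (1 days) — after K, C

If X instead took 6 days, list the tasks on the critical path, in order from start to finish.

Critical path before the change: R→X→D→A = 2+8+8+1 = 19 giving 19 days.
X is on the critical path; changing it to 6 makes that path 17 days.
Now R→C→U = 2+9+8 = 19 is longest, so the finish becomes 19 days.

R, C, U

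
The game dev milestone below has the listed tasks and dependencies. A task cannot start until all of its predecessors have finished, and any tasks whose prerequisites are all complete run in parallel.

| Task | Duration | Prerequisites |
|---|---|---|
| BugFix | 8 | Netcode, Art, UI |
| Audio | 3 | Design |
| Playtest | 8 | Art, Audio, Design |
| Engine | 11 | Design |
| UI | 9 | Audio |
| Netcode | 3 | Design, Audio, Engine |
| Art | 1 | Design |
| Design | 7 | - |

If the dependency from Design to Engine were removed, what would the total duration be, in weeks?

27

With the dependency in place, Design→Engine→Netcode→BugFix = 7+11+3+8 = 29 sets the finish at 29 weeks.
Without Design→Engine, Engine's earliest start moves from 7 to 0.
The longest chain is now Design→Audio→UI→BugFix = 7+3+9+8 = 27, so the job takes 27 weeks.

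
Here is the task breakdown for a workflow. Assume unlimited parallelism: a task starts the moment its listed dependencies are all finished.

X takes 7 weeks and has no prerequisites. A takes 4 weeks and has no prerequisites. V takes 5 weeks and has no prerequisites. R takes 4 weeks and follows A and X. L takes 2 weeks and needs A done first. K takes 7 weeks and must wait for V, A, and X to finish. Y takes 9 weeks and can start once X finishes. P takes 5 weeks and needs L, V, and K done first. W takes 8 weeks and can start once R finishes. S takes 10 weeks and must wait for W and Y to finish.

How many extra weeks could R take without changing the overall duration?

Critical path: X→R→W→S = 7+4+8+10 = 29, so the finish is 29 weeks.
Longest path through R: 29 weeks (earliest finish 11, latest finish 11).
So R can slip 11 − 11 = 0 weeks.

0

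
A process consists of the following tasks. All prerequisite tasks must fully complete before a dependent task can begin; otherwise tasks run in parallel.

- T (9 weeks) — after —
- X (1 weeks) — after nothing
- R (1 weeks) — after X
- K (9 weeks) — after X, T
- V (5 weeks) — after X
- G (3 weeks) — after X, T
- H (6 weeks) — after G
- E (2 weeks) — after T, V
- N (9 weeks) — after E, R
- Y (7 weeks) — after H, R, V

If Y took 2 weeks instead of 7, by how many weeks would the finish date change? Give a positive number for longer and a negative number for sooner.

-5

Actual critical path: T→G→H→Y = 9+3+6+7 = 25 ⇒ 25 weeks.
Y lies on that path, so at 2 weeks the path becomes 20 weeks.
That remains the longest chain; total 20 weeks.
Change in finish: 20 − 25 = -5 weeks.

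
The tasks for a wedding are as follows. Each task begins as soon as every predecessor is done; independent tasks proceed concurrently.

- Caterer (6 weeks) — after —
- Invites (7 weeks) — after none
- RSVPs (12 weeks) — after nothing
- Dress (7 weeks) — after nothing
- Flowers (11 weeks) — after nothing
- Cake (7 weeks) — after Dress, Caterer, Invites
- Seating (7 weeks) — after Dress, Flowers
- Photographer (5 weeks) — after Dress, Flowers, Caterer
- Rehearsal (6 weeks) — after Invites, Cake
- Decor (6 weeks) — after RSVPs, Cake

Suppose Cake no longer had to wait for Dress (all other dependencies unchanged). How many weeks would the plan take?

20

With the dependency in place, Invites→Cake→Rehearsal = 7+7+6 = 20 sets the finish at 20 weeks.
Dropping Dress→Cake doesn't change Cake's earliest start (7); another predecessor still binds.
New critical path: Invites→Cake→Rehearsal = 7+7+6 = 20 ⇒ 20 weeks.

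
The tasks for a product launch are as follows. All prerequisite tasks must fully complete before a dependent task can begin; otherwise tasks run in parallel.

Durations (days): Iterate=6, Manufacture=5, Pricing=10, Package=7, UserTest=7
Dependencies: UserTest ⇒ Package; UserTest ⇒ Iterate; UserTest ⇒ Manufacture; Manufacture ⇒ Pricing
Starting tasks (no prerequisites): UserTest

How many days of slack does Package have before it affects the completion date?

Critical path: UserTest→Manufacture→Pricing = 7+5+10 = 22, so the finish is 22 days.
Longest path through Package: 14 days (earliest finish 14, latest finish 22).
Slack of Package = 15 − 7 = 8 days.

8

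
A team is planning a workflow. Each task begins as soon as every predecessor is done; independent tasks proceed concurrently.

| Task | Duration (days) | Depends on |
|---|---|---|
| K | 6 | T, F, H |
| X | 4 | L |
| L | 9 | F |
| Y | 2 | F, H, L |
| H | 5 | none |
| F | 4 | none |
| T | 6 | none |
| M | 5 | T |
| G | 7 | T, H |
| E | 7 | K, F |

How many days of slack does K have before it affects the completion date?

The longest chain is T→K→E = 6+6+7 = 19; overall finish 19 days.
K finishes as early as 12 and must finish by 12.
So K can slip 12 − 12 = 0 days.

0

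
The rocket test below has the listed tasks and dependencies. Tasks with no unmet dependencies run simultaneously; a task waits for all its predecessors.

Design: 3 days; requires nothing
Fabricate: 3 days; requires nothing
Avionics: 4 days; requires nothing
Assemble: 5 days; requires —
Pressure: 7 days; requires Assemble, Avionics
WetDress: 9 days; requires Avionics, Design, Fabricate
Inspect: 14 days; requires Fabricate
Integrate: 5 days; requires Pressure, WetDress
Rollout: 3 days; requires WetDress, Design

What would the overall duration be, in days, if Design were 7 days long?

Baseline: Avionics→WetDress→Integrate = 4+9+5 = 18 → 18 days.
Design has 1 day of float (longest path through it is 17).
The binding chain switches to Design→WetDress→Integrate = 7+9+5 = 21; finish 21 days.

21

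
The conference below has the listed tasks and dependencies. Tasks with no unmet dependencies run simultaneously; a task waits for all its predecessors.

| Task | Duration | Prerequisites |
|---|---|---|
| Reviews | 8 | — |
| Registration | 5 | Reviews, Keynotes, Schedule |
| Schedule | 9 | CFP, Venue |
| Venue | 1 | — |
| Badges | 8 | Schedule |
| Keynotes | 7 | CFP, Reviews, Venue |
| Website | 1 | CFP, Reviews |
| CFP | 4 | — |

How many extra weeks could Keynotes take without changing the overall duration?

1

CFP→Schedule→Badges = 4+9+8 = 21 sets the makespan at 21 weeks.
Longest path through Keynotes: 20 weeks (earliest finish 15, latest finish 16).
Slack of Keynotes = 9 − 8 = 1 week.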